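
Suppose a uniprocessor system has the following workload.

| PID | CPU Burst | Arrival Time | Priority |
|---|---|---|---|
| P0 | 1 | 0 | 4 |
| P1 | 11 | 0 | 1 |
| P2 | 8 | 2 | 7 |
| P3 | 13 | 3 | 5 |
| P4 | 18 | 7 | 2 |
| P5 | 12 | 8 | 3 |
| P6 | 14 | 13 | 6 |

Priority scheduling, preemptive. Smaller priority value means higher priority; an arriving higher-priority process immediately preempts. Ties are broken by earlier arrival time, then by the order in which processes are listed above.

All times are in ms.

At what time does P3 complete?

Schedule: | P1 0-11 | P4 11-29 | P5 29-41 | P0 41-42 | P3 42-55 | P6 55-69 | P2 69-77 |
Completion: P0=42  P1=11  P2=77  P3=55  P4=29  P5=41  P6=69

55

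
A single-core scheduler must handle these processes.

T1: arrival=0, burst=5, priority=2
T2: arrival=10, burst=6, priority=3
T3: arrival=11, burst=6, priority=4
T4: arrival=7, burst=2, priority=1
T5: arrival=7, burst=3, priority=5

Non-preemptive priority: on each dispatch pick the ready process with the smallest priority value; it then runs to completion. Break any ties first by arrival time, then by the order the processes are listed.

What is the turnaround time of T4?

2

Gantt: | T1 0-5 | idle 5-7 | T4 7-9 | T5 9-12 | T2 12-18 | T3 18-24 |
Completion: T1=5  T2=18  T3=24  T4=9  T5=12
Turnaround (C−A): T1=5  T2=8  T3=13  T4=2  T5=5
Turnaround(T4) = completion − arrival = 9 − 7 = 2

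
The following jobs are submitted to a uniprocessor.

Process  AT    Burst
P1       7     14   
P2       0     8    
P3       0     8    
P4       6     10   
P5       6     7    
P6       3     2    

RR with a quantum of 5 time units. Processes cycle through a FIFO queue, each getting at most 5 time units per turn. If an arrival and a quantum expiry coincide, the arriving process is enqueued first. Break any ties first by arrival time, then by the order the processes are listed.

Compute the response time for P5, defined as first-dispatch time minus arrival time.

14

Gantt: | P2 0-5 | P3 5-10 | P6 10-12 | P2 12-15 | P4 15-20 | P5 20-25 | P1 25-30 | P3 30-33 | P4 33-38 | P5 38-40 | P1 40-49 |
Completion: P1=49  P2=15  P3=33  P4=38  P5=40  P6=12
Turnaround (C−A): P1=42  P2=15  P3=33  P4=32  P5=34  P6=9
Response(P5) = first start − arrival = 20 − 6 = 14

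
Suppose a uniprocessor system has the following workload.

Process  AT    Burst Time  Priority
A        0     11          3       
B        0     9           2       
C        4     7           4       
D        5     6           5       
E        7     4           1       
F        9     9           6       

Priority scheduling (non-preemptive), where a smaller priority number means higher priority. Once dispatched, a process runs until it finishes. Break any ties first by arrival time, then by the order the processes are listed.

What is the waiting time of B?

0

Gantt: | B 0-9 | E 9-13 | A 13-24 | C 24-31 | D 31-37 | F 37-46 |
Completion: A=24  B=9  C=31  D=37  E=13  F=46
Waiting(B) = turnaround − burst = 9 − 9 = 0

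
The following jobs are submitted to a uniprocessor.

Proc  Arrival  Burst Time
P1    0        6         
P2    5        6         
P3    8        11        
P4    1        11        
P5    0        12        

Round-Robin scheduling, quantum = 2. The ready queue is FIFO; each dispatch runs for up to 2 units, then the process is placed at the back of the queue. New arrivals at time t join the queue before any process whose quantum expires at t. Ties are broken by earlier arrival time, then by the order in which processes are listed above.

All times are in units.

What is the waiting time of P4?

31

Schedule: | P1 0-2 | P5 2-4 | P4 4-6 | P1 6-8 | P5 8-10 | P2 10-12 | P4 12-14 | P3 14-16 | P1 16-18 | P5 18-20 | P2 20-22 | P4 22-24 | P3 24-26 | P5 26-28 | P2 28-30 | P4 30-32 | P3 32-34 | P5 34-36 | P4 36-38 | P3 38-40 | P5 40-42 | P4 42-43 | P3 43-46 |
Completion: P1=18  P2=30  P3=46  P4=43  P5=42
Turnaround (C−A): P1=18  P2=25  P3=38  P4=42  P5=42
Waiting(P4) = turnaround − burst = 42 − 11 = 31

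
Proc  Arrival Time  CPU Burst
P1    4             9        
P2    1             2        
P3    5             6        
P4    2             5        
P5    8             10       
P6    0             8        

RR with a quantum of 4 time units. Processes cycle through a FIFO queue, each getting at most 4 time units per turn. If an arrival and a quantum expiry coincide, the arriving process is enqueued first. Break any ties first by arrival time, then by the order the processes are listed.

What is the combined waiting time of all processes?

102

Gantt: | P6 0-4 | P2 4-6 | P4 6-10 | P1 10-14 | P6 14-18 | P3 18-22 | P5 22-26 | P4 26-27 | P1 27-31 | P3 31-33 | P5 33-37 | P1 37-38 | P5 38-40 |
Completion: P1=38  P2=6  P3=33  P4=27  P5=40  P6=18
Waiting = turnaround − burst: P1=25, P2=3, P3=22, P4=20, P5=22, P6=10
Total waiting = 25 + 3 + 22 + 20 + 22 + 10 = 102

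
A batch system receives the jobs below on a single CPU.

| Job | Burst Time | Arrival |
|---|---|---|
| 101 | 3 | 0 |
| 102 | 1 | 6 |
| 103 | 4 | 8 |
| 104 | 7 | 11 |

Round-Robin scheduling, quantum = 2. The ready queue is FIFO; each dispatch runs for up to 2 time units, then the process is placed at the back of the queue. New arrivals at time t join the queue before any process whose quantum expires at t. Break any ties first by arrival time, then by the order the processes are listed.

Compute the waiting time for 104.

1

Gantt: | 101 0-3 | idle 3-6 | 102 6-7 | idle 7-8 | 103 8-12 | 104 12-19 |
Completion: 101=3  102=7  103=12  104=19
Turnaround (C−A): 101=3  102=1  103=4  104=8
Waiting(104) = turnaround − burst = 8 − 7 = 1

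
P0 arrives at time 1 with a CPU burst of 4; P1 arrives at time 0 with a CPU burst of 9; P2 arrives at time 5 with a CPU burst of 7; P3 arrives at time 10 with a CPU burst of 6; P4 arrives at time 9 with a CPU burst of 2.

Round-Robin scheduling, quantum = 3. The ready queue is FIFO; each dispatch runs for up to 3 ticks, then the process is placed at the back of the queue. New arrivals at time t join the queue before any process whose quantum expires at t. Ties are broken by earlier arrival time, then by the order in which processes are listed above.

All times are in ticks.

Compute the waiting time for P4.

4

Gantt: | P1 0-3 | P0 3-6 | P1 6-9 | P2 9-12 | P0 12-13 | P4 13-15 | P1 15-18 | P3 18-21 | P2 21-24 | P3 24-27 | P2 27-28 |
Completion: P0=13  P1=18  P2=28  P3=27  P4=15
Waiting(P4) = turnaround − burst = 6 − 2 = 4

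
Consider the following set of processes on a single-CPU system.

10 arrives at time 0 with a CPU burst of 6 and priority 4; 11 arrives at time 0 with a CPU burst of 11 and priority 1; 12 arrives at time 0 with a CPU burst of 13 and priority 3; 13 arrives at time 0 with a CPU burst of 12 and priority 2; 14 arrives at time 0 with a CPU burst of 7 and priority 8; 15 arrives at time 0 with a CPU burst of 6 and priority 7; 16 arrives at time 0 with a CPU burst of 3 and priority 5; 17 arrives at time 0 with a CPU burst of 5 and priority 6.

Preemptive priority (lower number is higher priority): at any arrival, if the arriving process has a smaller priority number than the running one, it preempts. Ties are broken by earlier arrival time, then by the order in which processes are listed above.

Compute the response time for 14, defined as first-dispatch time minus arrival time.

Timeline: | 11 0-11 | 13 11-23 | 12 23-36 | 10 36-42 | 16 42-45 | 17 45-50 | 15 50-56 | 14 56-63 |
Completion: 10=42  11=11  12=36  13=23  14=63  15=56  16=45  17=50
Response(14) = first start − arrival = 56 − 0 = 56

56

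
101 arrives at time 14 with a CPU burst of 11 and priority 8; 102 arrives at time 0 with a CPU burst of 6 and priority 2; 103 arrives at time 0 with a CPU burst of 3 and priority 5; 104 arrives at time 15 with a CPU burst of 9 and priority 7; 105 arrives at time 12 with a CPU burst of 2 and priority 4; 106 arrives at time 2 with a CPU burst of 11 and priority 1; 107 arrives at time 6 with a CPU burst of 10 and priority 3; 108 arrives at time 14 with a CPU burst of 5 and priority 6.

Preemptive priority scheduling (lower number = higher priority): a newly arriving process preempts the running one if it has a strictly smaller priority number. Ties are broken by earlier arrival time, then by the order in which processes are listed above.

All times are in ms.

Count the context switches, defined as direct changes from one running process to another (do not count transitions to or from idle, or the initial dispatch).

8

Gantt: | 102 0-2 | 106 2-13 | 102 13-17 | 107 17-27 | 105 27-29 | 103 29-32 | 108 32-37 | 104 37-46 | 101 46-57 |
Completion: 101=57  102=17  103=32  104=46  105=29  106=13  107=27  108=37
Turnaround (C−A): 101=43  102=17  103=32  104=31  105=17  106=11  107=21  108=23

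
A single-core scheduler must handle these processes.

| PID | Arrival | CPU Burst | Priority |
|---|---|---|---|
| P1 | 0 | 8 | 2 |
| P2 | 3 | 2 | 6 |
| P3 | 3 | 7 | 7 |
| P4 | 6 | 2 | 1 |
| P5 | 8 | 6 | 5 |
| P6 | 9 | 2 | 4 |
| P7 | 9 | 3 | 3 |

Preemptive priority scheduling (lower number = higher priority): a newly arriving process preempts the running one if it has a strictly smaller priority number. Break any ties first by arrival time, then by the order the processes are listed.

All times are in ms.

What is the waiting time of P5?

7

Gantt: | P1 0-6 | P4 6-8 | P1 8-10 | P7 10-13 | P6 13-15 | P5 15-21 | P2 21-23 | P3 23-30 |
Completion: P1=10  P2=23  P3=30  P4=8  P5=21  P6=15  P7=13
Turnaround (C−A): P1=10  P2=20  P3=27  P4=2  P5=13  P6=6  P7=4
Waiting(P5) = turnaround − burst = 13 − 6 = 7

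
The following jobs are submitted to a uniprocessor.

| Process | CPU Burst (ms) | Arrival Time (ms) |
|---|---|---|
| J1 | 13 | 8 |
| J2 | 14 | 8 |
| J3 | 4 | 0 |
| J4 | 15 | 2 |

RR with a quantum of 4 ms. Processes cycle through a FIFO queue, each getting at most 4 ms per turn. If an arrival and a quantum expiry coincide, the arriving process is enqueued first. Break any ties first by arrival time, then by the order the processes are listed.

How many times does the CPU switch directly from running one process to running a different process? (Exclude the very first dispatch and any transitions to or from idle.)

12

Timeline: | J3 0-4 | J4 4-8 | J1 8-12 | J2 12-16 | J4 16-20 | J1 20-24 | J2 24-28 | J4 28-32 | J1 32-36 | J2 36-40 | J4 40-43 | J1 43-44 | J2 44-46 |
Completion: J1=44  J2=46  J3=4  J4=43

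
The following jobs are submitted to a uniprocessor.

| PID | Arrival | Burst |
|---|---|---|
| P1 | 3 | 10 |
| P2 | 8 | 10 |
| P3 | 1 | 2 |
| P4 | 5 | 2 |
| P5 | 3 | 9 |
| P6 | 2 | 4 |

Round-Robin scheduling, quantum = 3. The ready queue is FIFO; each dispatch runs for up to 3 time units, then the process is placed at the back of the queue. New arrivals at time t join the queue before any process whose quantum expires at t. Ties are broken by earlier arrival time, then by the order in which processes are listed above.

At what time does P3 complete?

3

Gantt: | idle 0-1 | P3 1-3 | P6 3-6 | P1 6-9 | P5 9-12 | P4 12-14 | P6 14-15 | P2 15-18 | P1 18-21 | P5 21-24 | P2 24-27 | P1 27-30 | P5 30-33 | P2 33-36 | P1 36-37 | P2 37-38 |
Completion: P1=37  P2=38  P3=3  P4=14  P5=33  P6=15
Turnaround (C−A): P1=34  P2=30  P3=2  P4=9  P5=30  P6=13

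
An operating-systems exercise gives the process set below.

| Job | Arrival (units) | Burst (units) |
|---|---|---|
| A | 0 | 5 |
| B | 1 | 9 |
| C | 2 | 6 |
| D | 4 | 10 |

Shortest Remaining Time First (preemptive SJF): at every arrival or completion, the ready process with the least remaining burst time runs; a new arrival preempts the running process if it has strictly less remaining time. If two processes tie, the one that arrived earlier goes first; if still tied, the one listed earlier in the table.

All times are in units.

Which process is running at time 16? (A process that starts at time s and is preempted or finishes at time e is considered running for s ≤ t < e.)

Schedule: | A 0-5 | C 5-11 | B 11-20 | D 20-30 |
Completion: A=5  B=20  C=11  D=30
Turnaround (C−A): A=5  B=19  C=9  D=26

B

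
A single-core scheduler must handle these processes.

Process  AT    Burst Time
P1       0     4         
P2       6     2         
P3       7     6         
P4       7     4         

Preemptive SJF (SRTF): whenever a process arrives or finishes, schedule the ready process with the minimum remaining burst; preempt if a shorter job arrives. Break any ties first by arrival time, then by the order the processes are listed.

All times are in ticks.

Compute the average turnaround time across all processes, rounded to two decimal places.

Timeline: | P1 0-4 | idle 4-6 | P2 6-8 | P4 8-12 | P3 12-18 |
Completion: P1=4  P2=8  P3=18  P4=12
Turnaround times: P1=4, P2=2, P3=11, P4=5
Average turnaround = (4+2+11+5) / 4 = 22/4 = 5.50

5.50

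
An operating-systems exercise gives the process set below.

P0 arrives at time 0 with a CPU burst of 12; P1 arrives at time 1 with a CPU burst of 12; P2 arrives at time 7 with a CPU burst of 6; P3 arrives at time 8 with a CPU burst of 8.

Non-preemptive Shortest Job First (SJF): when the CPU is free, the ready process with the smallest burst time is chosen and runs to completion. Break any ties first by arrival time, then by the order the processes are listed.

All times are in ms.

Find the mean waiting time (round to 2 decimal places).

Gantt: | P0 0-12 | P2 12-18 | P3 18-26 | P1 26-38 |
Completion: P0=12  P1=38  P2=18  P3=26
Turnaround (C−A): P0=12  P1=37  P2=11  P3=18
Waiting times: P0=0, P1=25, P2=5, P3=10
Average waiting = (0+25+5+10) / 4 = 40/4 = 10.00

10.00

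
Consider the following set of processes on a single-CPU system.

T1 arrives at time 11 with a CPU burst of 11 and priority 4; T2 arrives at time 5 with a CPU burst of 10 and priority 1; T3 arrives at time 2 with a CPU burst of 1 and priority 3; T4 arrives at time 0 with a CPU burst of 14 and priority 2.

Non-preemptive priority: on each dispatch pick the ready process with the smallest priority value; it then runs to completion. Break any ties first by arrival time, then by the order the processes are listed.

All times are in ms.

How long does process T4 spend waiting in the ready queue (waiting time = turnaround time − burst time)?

0

Gantt: | T4 0-14 | T2 14-24 | T3 24-25 | T1 25-36 |
Completion: T1=36  T2=24  T3=25  T4=14
Waiting(T4) = turnaround − burst = 14 − 14 = 0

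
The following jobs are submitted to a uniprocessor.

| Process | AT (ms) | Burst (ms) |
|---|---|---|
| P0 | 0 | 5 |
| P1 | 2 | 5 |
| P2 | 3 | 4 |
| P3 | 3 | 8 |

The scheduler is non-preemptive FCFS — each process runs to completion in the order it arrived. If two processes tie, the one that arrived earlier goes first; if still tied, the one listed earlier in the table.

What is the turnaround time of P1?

8

Gantt: | P0 0-5 | P1 5-10 | P2 10-14 | P3 14-22 |
Completion: P0=5  P1=10  P2=14  P3=22
Turnaround (C−A): P0=5  P1=8  P2=11  P3=19
Turnaround(P1) = completion − arrival = 10 − 2 = 8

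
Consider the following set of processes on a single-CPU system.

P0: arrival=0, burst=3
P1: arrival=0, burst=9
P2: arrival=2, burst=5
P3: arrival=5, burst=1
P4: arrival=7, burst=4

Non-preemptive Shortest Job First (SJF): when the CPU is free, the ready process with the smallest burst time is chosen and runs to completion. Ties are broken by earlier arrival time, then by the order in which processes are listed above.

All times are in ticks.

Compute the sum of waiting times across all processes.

Schedule: | P0 0-3 | P2 3-8 | P3 8-9 | P4 9-13 | P1 13-22 |
Completion: P0=3  P1=22  P2=8  P3=9  P4=13
Turnaround (C−A): P0=3  P1=22  P2=6  P3=4  P4=6
Waiting = turnaround − burst: P0=0, P1=13, P2=1, P3=3, P4=2
Total waiting = 0 + 13 + 1 + 3 + 2 = 19

19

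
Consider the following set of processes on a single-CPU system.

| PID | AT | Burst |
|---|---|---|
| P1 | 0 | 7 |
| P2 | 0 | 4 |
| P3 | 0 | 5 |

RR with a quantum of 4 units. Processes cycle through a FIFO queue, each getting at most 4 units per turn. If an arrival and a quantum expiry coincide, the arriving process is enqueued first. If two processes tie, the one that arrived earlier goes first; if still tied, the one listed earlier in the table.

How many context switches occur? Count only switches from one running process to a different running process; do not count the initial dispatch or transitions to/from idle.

4

Gantt: | P1 0-4 | P2 4-8 | P3 8-12 | P1 12-15 | P3 15-16 |
Completion: P1=15  P2=8  P3=16
Turnaround (C−A): P1=15  P2=8  P3=16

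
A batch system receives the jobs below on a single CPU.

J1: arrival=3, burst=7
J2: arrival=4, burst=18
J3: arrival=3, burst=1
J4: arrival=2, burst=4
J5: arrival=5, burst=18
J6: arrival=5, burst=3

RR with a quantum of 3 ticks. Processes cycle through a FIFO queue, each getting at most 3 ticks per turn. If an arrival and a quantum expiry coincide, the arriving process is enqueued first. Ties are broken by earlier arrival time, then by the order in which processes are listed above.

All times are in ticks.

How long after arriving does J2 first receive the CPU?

5

Schedule: | idle 0-2 | J4 2-5 | J1 5-8 | J3 8-9 | J2 9-12 | J5 12-15 | J6 15-18 | J4 18-19 | J1 19-22 | J2 22-25 | J5 25-28 | J1 28-29 | J2 29-32 | J5 32-35 | J2 35-38 | J5 38-41 | J2 41-44 | J5 44-47 | J2 47-50 | J5 50-53 |
Completion: J1=29  J2=50  J3=9  J4=19  J5=53  J6=18
Turnaround (C−A): J1=26  J2=46  J3=6  J4=17  J5=48  J6=13
Response(J2) = first start − arrival = 9 − 4 = 5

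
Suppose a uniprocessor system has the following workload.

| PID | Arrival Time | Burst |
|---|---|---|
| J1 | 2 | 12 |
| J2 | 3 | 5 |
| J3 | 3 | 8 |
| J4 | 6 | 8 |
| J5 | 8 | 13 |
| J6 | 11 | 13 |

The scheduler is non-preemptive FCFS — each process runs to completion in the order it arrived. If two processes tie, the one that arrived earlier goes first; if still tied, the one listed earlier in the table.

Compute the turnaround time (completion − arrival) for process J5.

40

Gantt: | idle 0-2 | J1 2-14 | J2 14-19 | J3 19-27 | J4 27-35 | J5 35-48 | J6 48-61 |
Completion: J1=14  J2=19  J3=27  J4=35  J5=48  J6=61
Turnaround(J5) = completion − arrival = 48 − 8 = 40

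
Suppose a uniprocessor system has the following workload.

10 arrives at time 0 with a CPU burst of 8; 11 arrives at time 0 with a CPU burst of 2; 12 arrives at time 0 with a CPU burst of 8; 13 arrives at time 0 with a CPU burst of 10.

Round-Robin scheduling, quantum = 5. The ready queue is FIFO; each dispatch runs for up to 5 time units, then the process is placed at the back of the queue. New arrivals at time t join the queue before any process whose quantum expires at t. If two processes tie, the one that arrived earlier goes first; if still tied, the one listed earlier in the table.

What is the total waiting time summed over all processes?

Timeline: | 10 0-5 | 11 5-7 | 12 7-12 | 13 12-17 | 10 17-20 | 12 20-23 | 13 23-28 |
Completion: 10=20  11=7  12=23  13=28
Turnaround (C−A): 10=20  11=7  12=23  13=28
Waiting = turnaround − burst: 10=12, 11=5, 12=15, 13=18
Total waiting = 12 + 5 + 15 + 18 = 50

50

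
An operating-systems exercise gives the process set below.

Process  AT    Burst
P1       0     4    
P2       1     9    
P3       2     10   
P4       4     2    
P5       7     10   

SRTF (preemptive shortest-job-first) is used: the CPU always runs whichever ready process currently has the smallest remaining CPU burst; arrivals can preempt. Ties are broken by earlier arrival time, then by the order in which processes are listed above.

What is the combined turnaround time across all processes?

71

Schedule: | P1 0-4 | P4 4-6 | P2 6-15 | P3 15-25 | P5 25-35 |
Completion: P1=4  P2=15  P3=25  P4=6  P5=35
Turnaround (C−A): P1=4  P2=14  P3=23  P4=2  P5=28
Turnaround = completion − arrival: P1=4, P2=14, P3=23, P4=2, P5=28
Total turnaround = 4 + 14 + 23 + 2 + 28 = 71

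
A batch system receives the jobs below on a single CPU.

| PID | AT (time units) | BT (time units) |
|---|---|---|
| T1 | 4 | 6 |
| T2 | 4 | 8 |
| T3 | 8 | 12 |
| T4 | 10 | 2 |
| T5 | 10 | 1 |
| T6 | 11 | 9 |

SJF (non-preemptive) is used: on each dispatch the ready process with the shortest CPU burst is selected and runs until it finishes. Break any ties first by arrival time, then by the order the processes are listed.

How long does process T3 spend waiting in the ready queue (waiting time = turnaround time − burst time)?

22

Schedule: | idle 0-4 | T1 4-10 | T5 10-11 | T4 11-13 | T2 13-21 | T6 21-30 | T3 30-42 |
Completion: T1=10  T2=21  T3=42  T4=13  T5=11  T6=30
Turnaround (C−A): T1=6  T2=17  T3=34  T4=3  T5=1  T6=19
Waiting(T3) = turnaround − burst = 34 − 12 = 22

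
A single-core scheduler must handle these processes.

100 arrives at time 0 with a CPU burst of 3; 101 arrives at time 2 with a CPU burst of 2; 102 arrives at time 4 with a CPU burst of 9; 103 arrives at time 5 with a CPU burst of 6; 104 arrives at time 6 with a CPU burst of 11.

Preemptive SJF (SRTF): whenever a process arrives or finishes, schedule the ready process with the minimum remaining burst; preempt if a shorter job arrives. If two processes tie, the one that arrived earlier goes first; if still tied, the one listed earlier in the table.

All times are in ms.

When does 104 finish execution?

31

Gantt: | 100 0-3 | 101 3-5 | 103 5-11 | 102 11-20 | 104 20-31 |
Completion: 100=3  101=5  102=20  103=11  104=31
Turnaround (C−A): 100=3  101=3  102=16  103=6  104=25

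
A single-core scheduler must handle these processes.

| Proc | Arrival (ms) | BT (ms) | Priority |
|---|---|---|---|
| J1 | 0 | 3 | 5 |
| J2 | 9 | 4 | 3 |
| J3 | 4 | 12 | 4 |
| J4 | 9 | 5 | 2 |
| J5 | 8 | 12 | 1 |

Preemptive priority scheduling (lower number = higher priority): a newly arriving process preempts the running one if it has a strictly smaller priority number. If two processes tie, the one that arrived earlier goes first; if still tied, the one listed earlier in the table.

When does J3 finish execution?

37

Schedule: | J1 0-3 | idle 3-4 | J3 4-8 | J5 8-20 | J4 20-25 | J2 25-29 | J3 29-37 |
Completion: J1=3  J2=29  J3=37  J4=25  J5=20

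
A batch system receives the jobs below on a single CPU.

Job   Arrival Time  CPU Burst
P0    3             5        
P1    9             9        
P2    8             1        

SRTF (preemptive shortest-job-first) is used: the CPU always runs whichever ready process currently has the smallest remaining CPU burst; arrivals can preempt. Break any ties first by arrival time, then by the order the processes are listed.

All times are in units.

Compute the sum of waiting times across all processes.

Gantt: | idle 0-3 | P0 3-8 | P2 8-9 | P1 9-18 |
Completion: P0=8  P1=18  P2=9
Waiting = turnaround − burst: P0=0, P1=0, P2=0
Total waiting = 0 + 0 + 0 = 0

0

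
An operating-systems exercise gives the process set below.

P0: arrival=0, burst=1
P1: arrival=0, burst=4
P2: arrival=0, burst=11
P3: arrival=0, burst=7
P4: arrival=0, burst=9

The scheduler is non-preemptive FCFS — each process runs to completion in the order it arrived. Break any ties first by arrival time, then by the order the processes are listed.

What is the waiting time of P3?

Gantt: | P0 0-1 | P1 1-5 | P2 5-16 | P3 16-23 | P4 23-32 |
Completion: P0=1  P1=5  P2=16  P3=23  P4=32
Turnaround (C−A): P0=1  P1=5  P2=16  P3=23  P4=32
Waiting(P3) = turnaround − burst = 23 − 7 = 16

16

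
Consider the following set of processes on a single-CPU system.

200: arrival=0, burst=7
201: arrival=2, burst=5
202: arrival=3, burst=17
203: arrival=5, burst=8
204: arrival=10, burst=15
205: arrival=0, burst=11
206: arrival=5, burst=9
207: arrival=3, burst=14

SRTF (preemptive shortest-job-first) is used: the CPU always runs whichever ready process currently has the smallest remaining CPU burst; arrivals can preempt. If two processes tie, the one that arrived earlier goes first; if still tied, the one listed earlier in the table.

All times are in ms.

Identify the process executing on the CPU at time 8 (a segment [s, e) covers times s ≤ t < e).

201

Timeline: | 200 0-7 | 201 7-12 | 203 12-20 | 206 20-29 | 205 29-40 | 207 40-54 | 204 54-69 | 202 69-86 |
Completion: 200=7  201=12  202=86  203=20  204=69  205=40  206=29  207=54
Turnaround (C−A): 200=7  201=10  202=83  203=15  204=59  205=40  206=24  207=51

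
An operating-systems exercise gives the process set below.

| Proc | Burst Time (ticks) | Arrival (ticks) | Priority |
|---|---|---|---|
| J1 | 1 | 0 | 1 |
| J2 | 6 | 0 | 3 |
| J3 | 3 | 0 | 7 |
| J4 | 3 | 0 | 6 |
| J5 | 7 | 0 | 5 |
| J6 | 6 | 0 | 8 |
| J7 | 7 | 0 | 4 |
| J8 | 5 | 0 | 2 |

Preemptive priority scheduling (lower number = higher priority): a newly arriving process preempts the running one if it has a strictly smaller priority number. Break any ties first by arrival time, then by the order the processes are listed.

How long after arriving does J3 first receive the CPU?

Schedule: | J1 0-1 | J8 1-6 | J2 6-12 | J7 12-19 | J5 19-26 | J4 26-29 | J3 29-32 | J6 32-38 |
Completion: J1=1  J2=12  J3=32  J4=29  J5=26  J6=38  J7=19  J8=6
Turnaround (C−A): J1=1  J2=12  J3=32  J4=29  J5=26  J6=38  J7=19  J8=6
Response(J3) = first start − arrival = 29 − 0 = 29

29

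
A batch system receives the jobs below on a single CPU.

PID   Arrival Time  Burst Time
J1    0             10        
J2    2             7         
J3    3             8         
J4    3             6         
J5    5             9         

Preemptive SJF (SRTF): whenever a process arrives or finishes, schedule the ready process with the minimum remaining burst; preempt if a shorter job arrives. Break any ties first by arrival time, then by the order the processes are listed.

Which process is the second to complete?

J4

Timeline: | J1 0-2 | J2 2-9 | J4 9-15 | J1 15-23 | J3 23-31 | J5 31-40 |
Completion: J1=23  J2=9  J3=31  J4=15  J5=40
Turnaround (C−A): J1=23  J2=7  J3=28  J4=12  J5=35
Finish order: J2 → J4 → J1 → J3 → J5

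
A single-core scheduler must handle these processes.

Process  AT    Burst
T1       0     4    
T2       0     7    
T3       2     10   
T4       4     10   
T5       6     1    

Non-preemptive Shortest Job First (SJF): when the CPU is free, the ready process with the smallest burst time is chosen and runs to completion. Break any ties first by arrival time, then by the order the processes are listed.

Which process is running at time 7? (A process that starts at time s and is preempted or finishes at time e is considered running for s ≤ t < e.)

T2

Timeline: | T1 0-4 | T2 4-11 | T5 11-12 | T3 12-22 | T4 22-32 |
Completion: T1=4  T2=11  T3=22  T4=32  T5=12
Turnaround (C−A): T1=4  T2=11  T3=20  T4=28  T5=6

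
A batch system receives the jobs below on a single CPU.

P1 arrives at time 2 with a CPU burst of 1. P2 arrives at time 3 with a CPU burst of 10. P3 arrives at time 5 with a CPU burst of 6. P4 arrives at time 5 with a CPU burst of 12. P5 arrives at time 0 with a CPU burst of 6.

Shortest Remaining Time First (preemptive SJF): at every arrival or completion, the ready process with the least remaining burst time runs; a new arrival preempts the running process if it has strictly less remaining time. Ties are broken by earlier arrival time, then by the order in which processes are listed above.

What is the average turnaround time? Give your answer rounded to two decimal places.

Timeline: | P5 0-2 | P1 2-3 | P5 3-7 | P3 7-13 | P2 13-23 | P4 23-35 |
Completion: P1=3  P2=23  P3=13  P4=35  P5=7
Turnaround times: P1=1, P2=20, P3=8, P4=30, P5=7
Average turnaround = (1+20+8+30+7) / 5 = 66/5 = 13.20

13.20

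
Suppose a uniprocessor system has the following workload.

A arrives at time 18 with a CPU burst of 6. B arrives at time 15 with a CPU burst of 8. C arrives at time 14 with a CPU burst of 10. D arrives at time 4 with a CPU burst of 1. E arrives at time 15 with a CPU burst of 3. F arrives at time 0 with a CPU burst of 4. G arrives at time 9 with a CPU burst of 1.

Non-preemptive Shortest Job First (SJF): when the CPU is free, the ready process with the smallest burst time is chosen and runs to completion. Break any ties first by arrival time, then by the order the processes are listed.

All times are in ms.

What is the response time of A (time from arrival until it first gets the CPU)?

Schedule: | F 0-4 | D 4-5 | idle 5-9 | G 9-10 | idle 10-14 | C 14-24 | E 24-27 | A 27-33 | B 33-41 |
Completion: A=33  B=41  C=24  D=5  E=27  F=4  G=10
Turnaround (C−A): A=15  B=26  C=10  D=1  E=12  F=4  G=1
Response(A) = first start − arrival = 27 − 18 = 9

9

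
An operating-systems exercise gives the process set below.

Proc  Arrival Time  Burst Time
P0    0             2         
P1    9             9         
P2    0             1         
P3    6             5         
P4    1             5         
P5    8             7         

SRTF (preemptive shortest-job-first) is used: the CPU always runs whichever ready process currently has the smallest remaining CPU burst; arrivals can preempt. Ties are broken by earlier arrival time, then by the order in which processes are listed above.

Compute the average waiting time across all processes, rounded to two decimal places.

3.50

Schedule: | P2 0-1 | P0 1-3 | P4 3-8 | P3 8-13 | P5 13-20 | P1 20-29 |
Completion: P0=3  P1=29  P2=1  P3=13  P4=8  P5=20
Turnaround (C−A): P0=3  P1=20  P2=1  P3=7  P4=7  P5=12
Waiting times: P0=1, P1=11, P2=0, P3=2, P4=2, P5=5
Average waiting = (1+11+0+2+2+5) / 6 = 21/6 = 3.50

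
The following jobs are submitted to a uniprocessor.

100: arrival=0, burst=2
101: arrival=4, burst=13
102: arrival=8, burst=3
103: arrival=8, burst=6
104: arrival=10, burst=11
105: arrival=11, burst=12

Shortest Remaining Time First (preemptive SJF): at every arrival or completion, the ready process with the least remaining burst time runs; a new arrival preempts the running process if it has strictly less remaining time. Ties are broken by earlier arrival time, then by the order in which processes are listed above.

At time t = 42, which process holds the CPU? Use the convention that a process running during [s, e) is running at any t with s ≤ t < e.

105

Gantt: | 100 0-2 | idle 2-4 | 101 4-8 | 102 8-11 | 103 11-17 | 101 17-26 | 104 26-37 | 105 37-49 |
Completion: 100=2  101=26  102=11  103=17  104=37  105=49
Turnaround (C−A): 100=2  101=22  102=3  103=9  104=27  105=38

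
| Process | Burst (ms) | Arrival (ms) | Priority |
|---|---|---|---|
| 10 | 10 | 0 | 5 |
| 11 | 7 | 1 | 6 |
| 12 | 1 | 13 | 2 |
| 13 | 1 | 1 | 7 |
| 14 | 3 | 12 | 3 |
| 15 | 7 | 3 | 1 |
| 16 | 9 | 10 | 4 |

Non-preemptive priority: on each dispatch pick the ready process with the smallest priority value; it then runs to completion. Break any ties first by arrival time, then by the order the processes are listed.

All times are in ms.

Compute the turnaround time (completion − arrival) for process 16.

Schedule: | 10 0-10 | 15 10-17 | 12 17-18 | 14 18-21 | 16 21-30 | 11 30-37 | 13 37-38 |
Completion: 10=10  11=37  12=18  13=38  14=21  15=17  16=30
Turnaround(16) = completion − arrival = 30 − 10 = 20

20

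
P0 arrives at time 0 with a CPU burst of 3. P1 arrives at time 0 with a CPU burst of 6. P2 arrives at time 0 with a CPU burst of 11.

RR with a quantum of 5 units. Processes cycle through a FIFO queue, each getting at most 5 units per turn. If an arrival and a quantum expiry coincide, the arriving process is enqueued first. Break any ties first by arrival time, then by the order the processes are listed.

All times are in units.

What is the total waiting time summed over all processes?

Schedule: | P0 0-3 | P1 3-8 | P2 8-13 | P1 13-14 | P2 14-20 |
Completion: P0=3  P1=14  P2=20
Turnaround (C−A): P0=3  P1=14  P2=20
Waiting = turnaround − burst: P0=0, P1=8, P2=9
Total waiting = 0 + 8 + 9 = 17

17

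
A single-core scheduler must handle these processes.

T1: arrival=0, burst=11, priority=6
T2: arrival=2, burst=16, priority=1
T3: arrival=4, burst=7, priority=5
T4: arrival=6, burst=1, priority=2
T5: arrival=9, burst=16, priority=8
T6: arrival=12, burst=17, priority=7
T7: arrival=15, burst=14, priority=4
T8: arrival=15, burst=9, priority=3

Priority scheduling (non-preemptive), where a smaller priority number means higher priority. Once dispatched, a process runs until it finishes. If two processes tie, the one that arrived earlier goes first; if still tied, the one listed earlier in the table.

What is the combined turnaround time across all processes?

Gantt: | T1 0-11 | T2 11-27 | T4 27-28 | T8 28-37 | T7 37-51 | T3 51-58 | T6 58-75 | T5 75-91 |
Completion: T1=11  T2=27  T3=58  T4=28  T5=91  T6=75  T7=51  T8=37
Turnaround = completion − arrival: T1=11, T2=25, T3=54, T4=22, T5=82, T6=63, T7=36, T8=22
Total turnaround = 11 + 25 + 54 + 22 + 82 + 63 + 36 + 22 = 315

315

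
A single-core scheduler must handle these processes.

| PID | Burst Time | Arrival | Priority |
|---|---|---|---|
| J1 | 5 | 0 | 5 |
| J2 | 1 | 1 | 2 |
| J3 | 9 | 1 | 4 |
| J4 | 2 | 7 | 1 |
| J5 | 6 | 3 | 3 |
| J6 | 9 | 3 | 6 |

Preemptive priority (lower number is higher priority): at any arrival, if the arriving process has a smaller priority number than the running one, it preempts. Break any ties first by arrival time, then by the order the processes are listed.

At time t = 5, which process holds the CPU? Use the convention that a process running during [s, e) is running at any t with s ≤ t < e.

J5

Schedule: | J1 0-1 | J2 1-2 | J3 2-3 | J5 3-7 | J4 7-9 | J5 9-11 | J3 11-19 | J1 19-23 | J6 23-32 |
Completion: J1=23  J2=2  J3=19  J4=9  J5=11  J6=32
Turnaround (C−A): J1=23  J2=1  J3=18  J4=2  J5=8  J6=29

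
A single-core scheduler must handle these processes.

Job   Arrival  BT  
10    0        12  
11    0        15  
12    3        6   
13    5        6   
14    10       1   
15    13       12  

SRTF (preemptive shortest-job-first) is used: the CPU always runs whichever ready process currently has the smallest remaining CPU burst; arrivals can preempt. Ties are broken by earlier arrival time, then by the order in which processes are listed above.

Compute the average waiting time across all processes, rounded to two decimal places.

11.17

Timeline: | 10 0-3 | 12 3-9 | 13 9-10 | 14 10-11 | 13 11-16 | 10 16-25 | 15 25-37 | 11 37-52 |
Completion: 10=25  11=52  12=9  13=16  14=11  15=37
Turnaround (C−A): 10=25  11=52  12=6  13=11  14=1  15=24
Waiting times: 10=13, 11=37, 12=0, 13=5, 14=0, 15=12
Average waiting = (13+37+0+5+0+12) / 6 = 67/6 = 11.17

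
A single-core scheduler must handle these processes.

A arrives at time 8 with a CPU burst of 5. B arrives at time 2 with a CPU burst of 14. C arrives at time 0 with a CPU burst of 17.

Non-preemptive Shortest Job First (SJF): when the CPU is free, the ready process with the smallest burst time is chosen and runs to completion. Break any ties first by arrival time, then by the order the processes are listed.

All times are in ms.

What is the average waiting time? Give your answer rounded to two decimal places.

Schedule: | C 0-17 | A 17-22 | B 22-36 |
Completion: A=22  B=36  C=17
Turnaround (C−A): A=14  B=34  C=17
Waiting times: A=9, B=20, C=0
Average waiting = (9+20+0) / 3 = 29/3 = 9.67

9.67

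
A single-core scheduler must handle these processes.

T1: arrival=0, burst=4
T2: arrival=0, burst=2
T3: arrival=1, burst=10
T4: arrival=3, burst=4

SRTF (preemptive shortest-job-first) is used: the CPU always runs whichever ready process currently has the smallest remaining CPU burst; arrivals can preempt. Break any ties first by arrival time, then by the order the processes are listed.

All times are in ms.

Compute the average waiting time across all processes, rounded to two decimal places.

3.50

Timeline: | T2 0-2 | T1 2-6 | T4 6-10 | T3 10-20 |
Completion: T1=6  T2=2  T3=20  T4=10
Turnaround (C−A): T1=6  T2=2  T3=19  T4=7
Waiting times: T1=2, T2=0, T3=9, T4=3
Average waiting = (2+0+9+3) / 4 = 14/4 = 3.50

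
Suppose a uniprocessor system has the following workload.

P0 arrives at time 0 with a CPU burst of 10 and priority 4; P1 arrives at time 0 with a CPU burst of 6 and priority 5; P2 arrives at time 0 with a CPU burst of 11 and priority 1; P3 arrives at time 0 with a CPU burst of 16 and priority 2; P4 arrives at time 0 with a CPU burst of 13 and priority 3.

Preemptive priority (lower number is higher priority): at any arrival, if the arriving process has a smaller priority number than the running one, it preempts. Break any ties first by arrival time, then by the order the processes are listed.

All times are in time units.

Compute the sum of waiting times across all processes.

Schedule: | P2 0-11 | P3 11-27 | P4 27-40 | P0 40-50 | P1 50-56 |
Completion: P0=50  P1=56  P2=11  P3=27  P4=40
Turnaround (C−A): P0=50  P1=56  P2=11  P3=27  P4=40
Waiting = turnaround − burst: P0=40, P1=50, P2=0, P3=11, P4=27
Total waiting = 40 + 50 + 0 + 11 + 27 = 128

128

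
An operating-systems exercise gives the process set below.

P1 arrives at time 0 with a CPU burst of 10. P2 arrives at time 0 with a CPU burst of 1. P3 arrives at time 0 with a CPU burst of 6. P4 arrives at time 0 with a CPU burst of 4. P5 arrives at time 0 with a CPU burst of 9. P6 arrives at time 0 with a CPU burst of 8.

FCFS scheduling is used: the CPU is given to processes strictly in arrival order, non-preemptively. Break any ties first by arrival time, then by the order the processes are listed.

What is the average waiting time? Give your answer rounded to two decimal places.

14.83

Schedule: | P1 0-10 | P2 10-11 | P3 11-17 | P4 17-21 | P5 21-30 | P6 30-38 |
Completion: P1=10  P2=11  P3=17  P4=21  P5=30  P6=38
Turnaround (C−A): P1=10  P2=11  P3=17  P4=21  P5=30  P6=38
Waiting times: P1=0, P2=10, P3=11, P4=17, P5=21, P6=30
Average waiting = (0+10+11+17+21+30) / 6 = 89/6 = 14.83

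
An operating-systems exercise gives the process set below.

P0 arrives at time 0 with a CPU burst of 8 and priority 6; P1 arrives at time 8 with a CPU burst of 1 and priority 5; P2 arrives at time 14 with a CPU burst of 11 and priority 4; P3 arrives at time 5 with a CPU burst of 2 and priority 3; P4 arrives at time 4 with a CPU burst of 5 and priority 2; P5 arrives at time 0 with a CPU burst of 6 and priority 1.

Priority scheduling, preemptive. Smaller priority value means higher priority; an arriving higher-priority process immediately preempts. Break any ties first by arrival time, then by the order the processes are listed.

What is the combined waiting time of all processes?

Schedule: | P5 0-6 | P4 6-11 | P3 11-13 | P1 13-14 | P2 14-25 | P0 25-33 |
Completion: P0=33  P1=14  P2=25  P3=13  P4=11  P5=6
Waiting = turnaround − burst: P0=25, P1=5, P2=0, P3=6, P4=2, P5=0
Total waiting = 25 + 5 + 0 + 6 + 2 + 0 = 38

38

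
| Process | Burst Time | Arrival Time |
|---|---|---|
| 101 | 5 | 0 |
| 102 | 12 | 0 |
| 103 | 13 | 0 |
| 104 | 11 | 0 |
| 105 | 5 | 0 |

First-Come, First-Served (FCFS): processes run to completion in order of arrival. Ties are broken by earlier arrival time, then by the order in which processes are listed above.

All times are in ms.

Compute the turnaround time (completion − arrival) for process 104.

41

Timeline: | 101 0-5 | 102 5-17 | 103 17-30 | 104 30-41 | 105 41-46 |
Completion: 101=5  102=17  103=30  104=41  105=46
Turnaround (C−A): 101=5  102=17  103=30  104=41  105=46
Turnaround(104) = completion − arrival = 41 − 0 = 41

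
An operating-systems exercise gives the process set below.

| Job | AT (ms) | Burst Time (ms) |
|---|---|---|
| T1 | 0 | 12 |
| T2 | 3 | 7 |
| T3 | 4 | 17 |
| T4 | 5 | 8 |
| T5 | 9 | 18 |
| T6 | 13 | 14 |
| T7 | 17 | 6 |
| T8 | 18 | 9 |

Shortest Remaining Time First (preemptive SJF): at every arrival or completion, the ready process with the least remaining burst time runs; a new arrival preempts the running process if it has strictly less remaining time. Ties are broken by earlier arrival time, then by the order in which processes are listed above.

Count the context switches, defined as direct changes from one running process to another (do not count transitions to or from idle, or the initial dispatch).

Gantt: | T1 0-3 | T2 3-10 | T4 10-18 | T7 18-24 | T1 24-33 | T8 33-42 | T6 42-56 | T3 56-73 | T5 73-91 |
Completion: T1=33  T2=10  T3=73  T4=18  T5=91  T6=56  T7=24  T8=42
Turnaround (C−A): T1=33  T2=7  T3=69  T4=13  T5=82  T6=43  T7=7  T8=24

8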